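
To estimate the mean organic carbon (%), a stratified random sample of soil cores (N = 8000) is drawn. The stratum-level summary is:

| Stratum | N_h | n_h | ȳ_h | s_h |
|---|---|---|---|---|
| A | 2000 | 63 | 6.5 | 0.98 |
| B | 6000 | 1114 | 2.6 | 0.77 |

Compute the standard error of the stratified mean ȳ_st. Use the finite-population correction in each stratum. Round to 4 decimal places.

SE(ȳ_st) ≈ 0.0342

V̂(ȳ_st) = Σ W_h² (1 − n_h/N_h) s_h²/n_h, with W_h = N_h/N and N = 8000:
  stratum A: (2000/8000)²·(1 − 63/2000)·0.98²/63 = 0.000922765
  stratum B: (6000/8000)²·(1 − 1114/6000)·0.77²/1114 = 0.000243793
V̂(ȳ_st) = 0.00116656
SE(ȳ_st) = √0.00116656 = 0.0341549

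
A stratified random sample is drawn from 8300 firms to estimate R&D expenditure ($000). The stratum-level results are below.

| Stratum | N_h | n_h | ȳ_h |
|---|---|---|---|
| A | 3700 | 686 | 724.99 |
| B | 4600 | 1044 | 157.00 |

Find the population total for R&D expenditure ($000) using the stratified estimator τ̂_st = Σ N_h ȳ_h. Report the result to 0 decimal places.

τ̂_st = Σ N_h ȳ_h = 3700·724.99 + 4600·157.00 = 3404663

τ̂_st ≈ 3404663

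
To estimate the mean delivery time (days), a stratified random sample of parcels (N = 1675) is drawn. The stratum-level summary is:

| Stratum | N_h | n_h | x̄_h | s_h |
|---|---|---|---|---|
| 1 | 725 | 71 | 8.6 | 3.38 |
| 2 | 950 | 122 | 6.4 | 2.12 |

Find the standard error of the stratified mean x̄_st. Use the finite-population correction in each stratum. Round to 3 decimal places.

V̂(x̄_st) = Σ W_h² (1 − n_h/N_h) s_h²/n_h, with W_h = N_h/N and N = 1675:
  stratum 1: (725/1675)²·(1 − 71/725)·3.38²/71 = 0.0271933
  stratum 2: (950/1675)²·(1 − 122/950)·2.12²/122 = 0.0103285
V̂(x̄_st) = 0.0375217
SE(x̄_st) = √0.0375217 = 0.193705

SE(x̄_st) ≈ 0.194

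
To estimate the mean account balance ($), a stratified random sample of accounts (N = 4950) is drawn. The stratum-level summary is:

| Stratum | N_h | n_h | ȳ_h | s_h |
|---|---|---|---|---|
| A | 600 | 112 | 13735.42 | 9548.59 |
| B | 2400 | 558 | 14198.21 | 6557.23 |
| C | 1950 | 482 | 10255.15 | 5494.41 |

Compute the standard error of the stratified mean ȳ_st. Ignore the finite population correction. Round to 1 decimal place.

V̂(ȳ_st) = Σ W_h² s_h²/n_h, with W_h = N_h/N and N = 4950:
  stratum A: (600/4950)²·9548.59²/112 = 11960.6
  stratum B: (2400/4950)²·6557.23²/558 = 18114.2
  stratum C: (1950/4950)²·5494.41²/482 = 9719.72
V̂(ȳ_st) = 39794.5
SE(ȳ_st) = √39794.5 = 199.486

SE(ȳ_st) ≈ 199.5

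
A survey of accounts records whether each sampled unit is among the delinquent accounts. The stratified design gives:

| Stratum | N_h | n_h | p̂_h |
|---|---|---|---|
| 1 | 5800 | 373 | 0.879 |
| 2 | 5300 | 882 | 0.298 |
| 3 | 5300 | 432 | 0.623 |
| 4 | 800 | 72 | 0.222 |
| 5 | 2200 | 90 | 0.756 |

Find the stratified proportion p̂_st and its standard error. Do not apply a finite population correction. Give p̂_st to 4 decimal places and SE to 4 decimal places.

p̂_st ≈ 0.6093, SE ≈ 0.0107

N = 19400; stratum weights W_h = N_h/N.
p̂_st = Σ W_h p̂_h = (5800·0.879 + 5300·0.298 + 5300·0.623 + 800·0.222 + 2200·0.756)/19400 = 0.60929
V̂(p̂_st) = Σ W_h² p̂_h(1−p̂_h)/(n_h−1):
  stratum 1: (5800/19400)²·0.879·0.121/372 = 2.55555e-05
  stratum 2: (5300/19400)²·0.298·0.702/881 = 1.77225e-05
  stratum 3: (5300/19400)²·0.623·0.377/431 = 4.06725e-05
  stratum 4: (800/19400)²·0.222·0.778/71 = 4.13667e-06
  stratum 5: (2200/19400)²·0.756·0.244/89 = 2.66541e-05
V̂(p̂_st) = 0.000114741; SE = √V̂ = 0.0107117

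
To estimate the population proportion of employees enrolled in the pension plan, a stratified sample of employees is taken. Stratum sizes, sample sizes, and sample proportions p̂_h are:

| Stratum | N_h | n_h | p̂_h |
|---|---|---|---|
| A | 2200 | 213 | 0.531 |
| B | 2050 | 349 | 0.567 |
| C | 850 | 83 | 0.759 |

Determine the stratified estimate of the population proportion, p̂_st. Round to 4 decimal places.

N = 5100; stratum weights W_h = N_h/N.
p̂_st = Σ W_h p̂_h = (2200·0.531 + 2050·0.567 + 850·0.759)/5100 = 0.58347

p̂_st ≈ 0.5835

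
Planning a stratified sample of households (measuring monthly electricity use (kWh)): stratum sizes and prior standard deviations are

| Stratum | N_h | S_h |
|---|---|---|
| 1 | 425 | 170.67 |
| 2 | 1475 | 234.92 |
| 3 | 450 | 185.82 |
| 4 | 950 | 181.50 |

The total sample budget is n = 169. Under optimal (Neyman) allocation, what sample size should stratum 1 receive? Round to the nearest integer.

18

Neyman allocation: n_h = n · N_h S_h / Σ N_i S_i, with n = 169.
  stratum 1: N_h·S_h = 425·170.67 = 72534.75
  stratum 2: N_h·S_h = 1475·234.92 = 346507.00
  stratum 3: N_h·S_h = 450·185.82 = 83619.00
  stratum 4: N_h·S_h = 950·181.50 = 172425.00
Σ N_h S_h = 675085.75
n for stratum 1 = 169·72534.75/675085.75 = 18.158 → 18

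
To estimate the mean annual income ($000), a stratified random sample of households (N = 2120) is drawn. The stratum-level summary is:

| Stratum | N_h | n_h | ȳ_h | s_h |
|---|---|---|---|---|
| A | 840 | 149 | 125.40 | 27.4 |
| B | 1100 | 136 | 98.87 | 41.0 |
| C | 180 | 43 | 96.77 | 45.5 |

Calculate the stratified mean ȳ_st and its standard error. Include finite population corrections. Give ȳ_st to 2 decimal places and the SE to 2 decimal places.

ȳ_st ≈ 109.20, SE ≈ 1.96

ȳ_st = Σ W_h ȳ_h = (840·125.40 + 1100·98.87 + 180·96.77)/2120 = 109.20358
V̂(ȳ_st) = Σ W_h² (1 − n_h/N_h) s_h²/n_h, with W_h = N_h/N and N = 2120:
  stratum A: (840/2120)²·(1 − 149/840)·27.4²/149 = 0.650729
  stratum B: (1100/2120)²·(1 − 136/1100)·41.0²/136 = 2.91626
  stratum C: (180/2120)²·(1 − 43/180)·45.5²/43 = 0.264165
V̂(ȳ_st) = 3.83116
SE(ȳ_st) = √3.83116 = 1.95733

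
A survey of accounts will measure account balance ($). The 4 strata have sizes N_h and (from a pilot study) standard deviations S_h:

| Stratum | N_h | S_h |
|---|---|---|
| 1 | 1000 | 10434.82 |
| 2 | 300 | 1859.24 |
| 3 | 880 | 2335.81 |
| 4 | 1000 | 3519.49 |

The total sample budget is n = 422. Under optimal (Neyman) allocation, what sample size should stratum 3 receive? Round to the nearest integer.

52

Neyman allocation: n_h = n · N_h S_h / Σ N_i S_i, with n = 422.
  stratum 1: N_h·S_h = 1000·10434.82 = 10434820.00
  stratum 2: N_h·S_h = 300·1859.24 = 557772.00
  stratum 3: N_h·S_h = 880·2335.81 = 2055512.80
  stratum 4: N_h·S_h = 1000·3519.49 = 3519490.00
Σ N_h S_h = 16567594.80
n for stratum 3 = 422·2055512.80/16567594.80 = 52.357 → 52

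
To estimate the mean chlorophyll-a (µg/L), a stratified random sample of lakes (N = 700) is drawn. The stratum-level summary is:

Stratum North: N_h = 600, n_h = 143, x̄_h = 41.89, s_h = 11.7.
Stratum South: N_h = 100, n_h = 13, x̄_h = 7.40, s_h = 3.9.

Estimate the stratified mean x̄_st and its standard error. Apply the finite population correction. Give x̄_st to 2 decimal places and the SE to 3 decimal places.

x̄_st ≈ 36.96, SE ≈ 0.746

x̄_st = Σ W_h x̄_h = (600·41.89 + 100·7.40)/700 = 36.96286
V̂(x̄_st) = Σ W_h² (1 − n_h/N_h) s_h²/n_h, with W_h = N_h/N and N = 700:
  stratum North: (600/700)²·(1 − 143/600)·11.7²/143 = 0.535682
  stratum South: (100/700)²·(1 − 13/100)·3.9²/13 = 0.0207735
V̂(x̄_st) = 0.556455
SE(x̄_st) = √0.556455 = 0.745959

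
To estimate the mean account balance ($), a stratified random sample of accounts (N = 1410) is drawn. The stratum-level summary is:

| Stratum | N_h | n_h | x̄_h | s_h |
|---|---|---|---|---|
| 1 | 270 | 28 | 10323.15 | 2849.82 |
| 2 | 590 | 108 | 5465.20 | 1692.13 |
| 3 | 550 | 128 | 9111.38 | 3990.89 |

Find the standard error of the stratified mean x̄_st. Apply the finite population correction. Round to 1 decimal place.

SE(x̄_st) ≈ 166.9

V̂(x̄_st) = Σ W_h² (1 − n_h/N_h) s_h²/n_h, with W_h = N_h/N and N = 1410:
  stratum 1: (270/1410)²·(1 − 28/270)·2849.82²/28 = 9532.74
  stratum 2: (590/1410)²·(1 − 108/590)·1692.13²/108 = 3792.32
  stratum 3: (550/1410)²·(1 − 128/550)·3990.89²/128 = 14526.7
V̂(x̄_st) = 27851.7
SE(x̄_st) = √27851.7 = 166.888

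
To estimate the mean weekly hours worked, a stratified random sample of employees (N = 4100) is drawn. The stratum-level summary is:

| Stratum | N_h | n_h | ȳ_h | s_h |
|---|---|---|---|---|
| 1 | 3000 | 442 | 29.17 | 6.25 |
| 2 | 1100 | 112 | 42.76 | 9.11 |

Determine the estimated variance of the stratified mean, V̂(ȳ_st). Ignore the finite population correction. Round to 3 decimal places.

V̂(ȳ_st) = Σ W_h² s_h²/n_h, with W_h = N_h/N and N = 4100:
  stratum 1: (3000/4100)²·6.25²/442 = 0.0473165
  stratum 2: (1100/4100)²·9.11²/112 = 0.053338
V̂(ȳ_st) = 0.100654

V̂(ȳ_st) ≈ 0.101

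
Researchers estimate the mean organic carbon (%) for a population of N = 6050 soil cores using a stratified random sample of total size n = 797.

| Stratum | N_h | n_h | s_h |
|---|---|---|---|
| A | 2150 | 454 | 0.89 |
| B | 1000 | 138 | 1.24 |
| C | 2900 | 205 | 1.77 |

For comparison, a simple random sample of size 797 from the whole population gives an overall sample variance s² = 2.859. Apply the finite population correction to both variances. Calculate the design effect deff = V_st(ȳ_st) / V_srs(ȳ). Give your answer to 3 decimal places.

V̂(ȳ_st) = Σ W_h² (1 − n_h/N_h) s_h²/n_h, with W_h = N_h/N and N = 6050:
  stratum A: (2150/6050)²·(1 − 454/2150)·0.89²/454 = 0.000173811
  stratum B: (1000/6050)²·(1 − 138/1000)·1.24²/138 = 0.000262398
  stratum C: (2900/6050)²·(1 − 205/2900)·1.77²/205 = 0.00326316
V_st = 0.00369937
V_srs = (1 − 797/6050)·2.859/797 = 0.00311464
deff = V_st / V_srs = 0.00369937/0.00311464 = 1.1877

deff ≈ 1.188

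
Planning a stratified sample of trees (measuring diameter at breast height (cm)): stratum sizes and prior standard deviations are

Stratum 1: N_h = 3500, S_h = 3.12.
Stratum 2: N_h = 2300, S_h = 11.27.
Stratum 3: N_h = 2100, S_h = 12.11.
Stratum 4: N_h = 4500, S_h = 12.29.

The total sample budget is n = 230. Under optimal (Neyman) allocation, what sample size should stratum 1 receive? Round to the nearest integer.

Neyman allocation: n_h = n · N_h S_h / Σ N_i S_i, with n = 230.
  stratum 1: N_h·S_h = 3500·3.12 = 10920.00
  stratum 2: N_h·S_h = 2300·11.27 = 25921.00
  stratum 3: N_h·S_h = 2100·12.11 = 25431.00
  stratum 4: N_h·S_h = 4500·12.29 = 55305.00
Σ N_h S_h = 117577.00
n for stratum 1 = 230·10920.00/117577.00 = 21.361 → 21

21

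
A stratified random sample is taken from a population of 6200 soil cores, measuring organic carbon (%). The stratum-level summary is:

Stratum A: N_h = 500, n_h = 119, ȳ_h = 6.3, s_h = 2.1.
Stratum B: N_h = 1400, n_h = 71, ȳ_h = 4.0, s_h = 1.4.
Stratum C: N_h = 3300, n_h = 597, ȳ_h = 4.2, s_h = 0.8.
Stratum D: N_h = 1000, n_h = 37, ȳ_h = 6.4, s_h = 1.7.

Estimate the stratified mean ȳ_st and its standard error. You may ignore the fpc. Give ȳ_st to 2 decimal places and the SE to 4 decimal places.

ȳ_st ≈ 4.68, SE ≈ 0.0631

ȳ_st = Σ W_h ȳ_h = (500·6.3 + 1400·4.0 + 3300·4.2 + 1000·6.4)/6200 = 4.67903
V̂(ȳ_st) = Σ W_h² s_h²/n_h, with W_h = N_h/N and N = 6200:
  stratum A: (500/6200)²·2.1²/119 = 0.000241017
  stratum B: (1400/6200)²·1.4²/71 = 0.00140757
  stratum C: (3300/6200)²·0.8²/597 = 0.000303704
  stratum D: (1000/6200)²·1.7²/37 = 0.00203195
V̂(ȳ_st) = 0.00398424
SE(ȳ_st) = √0.00398424 = 0.0631208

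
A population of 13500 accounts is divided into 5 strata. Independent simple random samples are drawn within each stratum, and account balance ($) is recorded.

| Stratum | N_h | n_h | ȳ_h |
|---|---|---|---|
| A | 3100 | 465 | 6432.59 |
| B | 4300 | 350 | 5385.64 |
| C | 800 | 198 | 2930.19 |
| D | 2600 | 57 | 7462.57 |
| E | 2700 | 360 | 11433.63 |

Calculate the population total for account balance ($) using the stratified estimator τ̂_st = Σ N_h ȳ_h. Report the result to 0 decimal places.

τ̂_st = Σ N_h ȳ_h = 3100·6432.59 + 4300·5385.64 + 800·2930.19 + 2600·7462.57 + 2700·11433.63 = 95716916

τ̂_st ≈ 95716916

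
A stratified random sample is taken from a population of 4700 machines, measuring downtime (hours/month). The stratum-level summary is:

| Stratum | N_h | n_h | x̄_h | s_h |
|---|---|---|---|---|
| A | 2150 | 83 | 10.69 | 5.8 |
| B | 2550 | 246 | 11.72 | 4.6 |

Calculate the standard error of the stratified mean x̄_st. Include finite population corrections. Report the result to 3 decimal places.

V̂(x̄_st) = Σ W_h² (1 − n_h/N_h) s_h²/n_h, with W_h = N_h/N and N = 4700:
  stratum A: (2150/4700)²·(1 − 83/2150)·5.8²/83 = 0.0815382
  stratum B: (2550/4700)²·(1 − 246/2550)·4.6²/246 = 0.0228774
V̂(x̄_st) = 0.104416
SE(x̄_st) = √0.104416 = 0.323134

SE(x̄_st) ≈ 0.323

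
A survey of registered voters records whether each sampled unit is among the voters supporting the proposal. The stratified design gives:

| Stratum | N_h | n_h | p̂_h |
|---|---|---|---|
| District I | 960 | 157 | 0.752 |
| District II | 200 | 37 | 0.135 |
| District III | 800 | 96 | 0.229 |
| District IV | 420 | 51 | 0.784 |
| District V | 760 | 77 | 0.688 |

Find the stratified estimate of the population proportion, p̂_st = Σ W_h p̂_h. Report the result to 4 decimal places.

N = 3140; stratum weights W_h = N_h/N.
p̂_st = Σ W_h p̂_h = (960·0.752 + 200·0.135 + 800·0.229 + 420·0.784 + 760·0.688)/3140 = 0.56824

p̂_st ≈ 0.5682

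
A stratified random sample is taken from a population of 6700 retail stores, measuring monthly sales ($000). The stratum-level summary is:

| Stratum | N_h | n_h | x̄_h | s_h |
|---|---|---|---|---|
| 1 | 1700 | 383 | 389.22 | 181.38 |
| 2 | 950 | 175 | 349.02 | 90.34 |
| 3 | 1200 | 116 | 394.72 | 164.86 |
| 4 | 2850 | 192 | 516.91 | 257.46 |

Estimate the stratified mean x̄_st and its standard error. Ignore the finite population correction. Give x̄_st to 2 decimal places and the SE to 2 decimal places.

x̄_st ≈ 438.82, SE ≈ 8.74

x̄_st = Σ W_h x̄_h = (1700·389.22 + 950·349.02 + 1200·394.72 + 2850·516.91)/6700 = 438.82097
V̂(x̄_st) = Σ W_h² s_h²/n_h, with W_h = N_h/N and N = 6700:
  stratum 1: (1700/6700)²·181.38²/383 = 5.53004
  stratum 2: (950/6700)²·90.34²/175 = 0.937605
  stratum 3: (1200/6700)²·164.86²/116 = 7.51598
  stratum 4: (2850/6700)²·257.46²/192 = 62.4681
V̂(x̄_st) = 76.4517
SE(x̄_st) = √76.4517 = 8.74367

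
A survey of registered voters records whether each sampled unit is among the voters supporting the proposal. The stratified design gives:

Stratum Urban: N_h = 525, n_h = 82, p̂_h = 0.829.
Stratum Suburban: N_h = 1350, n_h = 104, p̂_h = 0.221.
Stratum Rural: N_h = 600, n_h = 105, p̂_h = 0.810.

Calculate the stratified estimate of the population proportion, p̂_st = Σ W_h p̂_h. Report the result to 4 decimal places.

p̂_st ≈ 0.4928

N = 2475; stratum weights W_h = N_h/N.
p̂_st = Σ W_h p̂_h = (525·0.829 + 1350·0.221 + 600·0.810)/2475 = 0.49276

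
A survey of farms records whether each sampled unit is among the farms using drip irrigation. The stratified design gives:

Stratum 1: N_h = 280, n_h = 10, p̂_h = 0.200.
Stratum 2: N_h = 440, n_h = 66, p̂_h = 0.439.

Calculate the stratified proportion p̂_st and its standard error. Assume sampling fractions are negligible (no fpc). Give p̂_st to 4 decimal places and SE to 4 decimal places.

N = 720; stratum weights W_h = N_h/N.
p̂_st = Σ W_h p̂_h = (280·0.200 + 440·0.439)/720 = 0.34606
V̂(p̂_st) = Σ W_h² p̂_h(1−p̂_h)/(n_h−1):
  stratum 1: (280/720)²·0.200·0.800/9 = 0.00268861
  stratum 2: (440/720)²·0.439·0.561/65 = 0.00141499
V̂(p̂_st) = 0.00410361; SE = √V̂ = 0.0640594

p̂_st ≈ 0.3461, SE ≈ 0.0641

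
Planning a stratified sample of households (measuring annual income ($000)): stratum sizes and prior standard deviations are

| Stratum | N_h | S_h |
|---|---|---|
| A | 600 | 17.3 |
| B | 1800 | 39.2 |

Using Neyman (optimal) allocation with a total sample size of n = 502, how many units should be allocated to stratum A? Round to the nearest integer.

Neyman allocation: n_h = n · N_h S_h / Σ N_i S_i, with n = 502.
  stratum A: N_h·S_h = 600·17.3 = 10380.00
  stratum B: N_h·S_h = 1800·39.2 = 70560.00
Σ N_h S_h = 80940.00
n for stratum A = 502·10380.00/80940.00 = 64.378 → 64

64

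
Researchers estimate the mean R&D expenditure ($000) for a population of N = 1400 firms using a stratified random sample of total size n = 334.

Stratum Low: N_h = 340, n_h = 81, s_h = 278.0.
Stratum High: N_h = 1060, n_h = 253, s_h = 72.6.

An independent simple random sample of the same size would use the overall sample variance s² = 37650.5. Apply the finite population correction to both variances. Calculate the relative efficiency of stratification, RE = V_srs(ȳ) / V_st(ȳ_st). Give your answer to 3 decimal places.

V̂(ȳ_st) = Σ W_h² (1 − n_h/N_h) s_h²/n_h, with W_h = N_h/N and N = 1400:
  stratum Low: (340/1400)²·(1 − 81/340)·278.0²/81 = 42.8674
  stratum High: (1060/1400)²·(1 − 253/1060)·72.6²/253 = 9.09235
V_st = 51.9598
V_srs = (1 − 334/1400)·37650.5/334 = 85.8328
Relative efficiency = V_srs / V_st = 85.8328/51.9598 = 1.6519

RE ≈ 1.652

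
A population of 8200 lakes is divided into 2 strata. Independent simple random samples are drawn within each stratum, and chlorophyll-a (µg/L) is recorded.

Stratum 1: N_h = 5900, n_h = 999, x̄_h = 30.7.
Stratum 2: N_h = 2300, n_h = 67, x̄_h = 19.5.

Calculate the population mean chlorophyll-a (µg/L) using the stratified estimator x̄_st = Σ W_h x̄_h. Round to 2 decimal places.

N = Σ N_h = 8200. Stratum weights W_h = N_h/N.
x̄_st = (5900·30.7 + 2300·19.5) / 8200 = 27.5585

x̄_st ≈ 27.56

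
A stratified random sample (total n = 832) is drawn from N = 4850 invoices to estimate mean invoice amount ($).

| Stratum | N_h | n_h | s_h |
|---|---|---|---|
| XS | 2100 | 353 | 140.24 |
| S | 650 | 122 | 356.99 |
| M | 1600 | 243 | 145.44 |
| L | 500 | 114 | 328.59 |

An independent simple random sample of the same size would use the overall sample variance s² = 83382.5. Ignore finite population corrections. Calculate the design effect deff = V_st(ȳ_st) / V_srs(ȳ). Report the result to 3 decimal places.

V̂(ȳ_st) = Σ W_h² s_h²/n_h, with W_h = N_h/N and N = 4850:
  stratum XS: (2100/4850)²·140.24²/353 = 10.4454
  stratum S: (650/4850)²·356.99²/122 = 18.7627
  stratum M: (1600/4850)²·145.44²/243 = 9.47366
  stratum L: (500/4850)²·328.59²/114 = 10.0661
V_st = 48.7478
V_srs = s²/n = 83382.5/832 = 100.219
deff = V_st / V_srs = 48.7478/100.219 = 0.4864

deff ≈ 0.486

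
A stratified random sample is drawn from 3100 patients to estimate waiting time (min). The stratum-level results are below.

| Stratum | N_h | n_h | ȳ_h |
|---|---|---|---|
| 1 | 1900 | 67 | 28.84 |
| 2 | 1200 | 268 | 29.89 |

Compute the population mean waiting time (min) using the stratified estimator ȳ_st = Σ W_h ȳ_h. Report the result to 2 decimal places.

N = Σ N_h = 3100. Stratum weights W_h = N_h/N.
ȳ_st = (1900·28.84 + 1200·29.89) / 3100 = 29.2465

ȳ_st ≈ 29.25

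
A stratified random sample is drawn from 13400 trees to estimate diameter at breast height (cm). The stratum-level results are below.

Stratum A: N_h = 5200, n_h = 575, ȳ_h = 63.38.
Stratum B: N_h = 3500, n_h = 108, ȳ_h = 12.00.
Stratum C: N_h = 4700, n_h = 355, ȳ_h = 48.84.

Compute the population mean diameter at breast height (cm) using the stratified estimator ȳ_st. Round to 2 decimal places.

N = Σ N_h = 13400. Stratum weights W_h = N_h/N.
ȳ_st = (5200·63.38 + 3500·12.00 + 4700·48.84) / 13400 = 44.8600

ȳ_st ≈ 44.86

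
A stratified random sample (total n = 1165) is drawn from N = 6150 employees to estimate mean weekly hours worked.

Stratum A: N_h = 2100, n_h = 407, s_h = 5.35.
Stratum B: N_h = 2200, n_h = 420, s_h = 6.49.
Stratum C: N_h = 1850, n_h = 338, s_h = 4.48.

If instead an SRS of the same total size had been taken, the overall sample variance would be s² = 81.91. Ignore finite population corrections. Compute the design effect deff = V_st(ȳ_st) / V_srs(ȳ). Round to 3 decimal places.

deff ≈ 0.376

V̂(ȳ_st) = Σ W_h² s_h²/n_h, with W_h = N_h/N and N = 6150:
  stratum A: (2100/6150)²·5.35²/407 = 0.00819977
  stratum B: (2200/6150)²·6.49²/420 = 0.0128332
  stratum C: (1850/6150)²·4.48²/338 = 0.00537319
V_st = 0.0264062
V_srs = s²/n = 81.91/1165 = 0.070309
deff = V_st / V_srs = 0.0264062/0.070309 = 0.3756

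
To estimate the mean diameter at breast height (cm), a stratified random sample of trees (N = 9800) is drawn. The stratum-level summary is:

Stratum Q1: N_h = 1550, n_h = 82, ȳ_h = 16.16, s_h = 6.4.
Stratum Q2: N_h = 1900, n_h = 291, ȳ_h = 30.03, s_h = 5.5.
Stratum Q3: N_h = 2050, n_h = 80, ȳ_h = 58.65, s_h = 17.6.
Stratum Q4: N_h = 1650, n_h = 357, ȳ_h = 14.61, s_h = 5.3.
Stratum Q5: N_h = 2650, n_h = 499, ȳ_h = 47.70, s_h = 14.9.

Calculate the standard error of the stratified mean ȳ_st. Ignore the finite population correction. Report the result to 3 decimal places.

V̂(ȳ_st) = Σ W_h² s_h²/n_h, with W_h = N_h/N and N = 9800:
  stratum Q1: (1550/9800)²·6.4²/82 = 0.0124956
  stratum Q2: (1900/9800)²·5.5²/291 = 0.0039074
  stratum Q3: (2050/9800)²·17.6²/80 = 0.16943
  stratum Q4: (1650/9800)²·5.3²/357 = 0.00223048
  stratum Q5: (2650/9800)²·14.9²/499 = 0.0325321
V̂(ȳ_st) = 0.220596
SE(ȳ_st) = √0.220596 = 0.469676

SE(ȳ_st) ≈ 0.470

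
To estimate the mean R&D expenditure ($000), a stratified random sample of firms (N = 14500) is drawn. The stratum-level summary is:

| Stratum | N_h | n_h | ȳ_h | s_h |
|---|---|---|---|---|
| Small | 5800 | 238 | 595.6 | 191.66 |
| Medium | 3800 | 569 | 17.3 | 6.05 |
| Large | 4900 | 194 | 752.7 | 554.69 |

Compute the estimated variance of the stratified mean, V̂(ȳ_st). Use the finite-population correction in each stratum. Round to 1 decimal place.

V̂(ȳ_st) = Σ W_h² (1 − n_h/N_h) s_h²/n_h, with W_h = N_h/N and N = 14500:
  stratum Small: (5800/14500)²·(1 − 238/5800)·191.66²/238 = 23.6815
  stratum Medium: (3800/14500)²·(1 − 569/3800)·6.05²/569 = 0.0037565
  stratum Large: (4900/14500)²·(1 − 194/4900)·554.69²/194 = 173.945
V̂(ȳ_st) = 197.63

V̂(ȳ_st) ≈ 197.6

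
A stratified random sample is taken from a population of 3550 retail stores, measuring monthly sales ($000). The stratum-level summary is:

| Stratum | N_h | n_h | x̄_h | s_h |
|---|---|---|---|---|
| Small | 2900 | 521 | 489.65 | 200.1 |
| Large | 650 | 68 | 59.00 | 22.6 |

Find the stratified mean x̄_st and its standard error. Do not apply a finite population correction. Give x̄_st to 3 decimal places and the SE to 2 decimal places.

x̄_st = Σ W_h x̄_h = (2900·489.65 + 650·59.00)/3550 = 410.79859
V̂(x̄_st) = Σ W_h² s_h²/n_h, with W_h = N_h/N and N = 3550:
  stratum Small: (2900/3550)²·200.1²/521 = 51.2856
  stratum Large: (650/3550)²·22.6²/68 = 0.251813
V̂(x̄_st) = 51.5374
SE(x̄_st) = √51.5374 = 7.17896

x̄_st ≈ 410.799, SE ≈ 7.18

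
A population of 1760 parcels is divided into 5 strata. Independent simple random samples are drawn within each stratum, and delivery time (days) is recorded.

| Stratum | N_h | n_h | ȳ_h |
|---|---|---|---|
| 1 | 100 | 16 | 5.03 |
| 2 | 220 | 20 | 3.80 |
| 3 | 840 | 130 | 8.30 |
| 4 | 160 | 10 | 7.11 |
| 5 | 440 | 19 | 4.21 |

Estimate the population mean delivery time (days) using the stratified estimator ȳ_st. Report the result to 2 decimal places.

ȳ_st ≈ 6.42

N = Σ N_h = 1760. Stratum weights W_h = N_h/N.
ȳ_st = (100·5.03 + 220·3.80 + 840·8.30 + 160·7.11 + 440·4.21) / 1760 = 6.4210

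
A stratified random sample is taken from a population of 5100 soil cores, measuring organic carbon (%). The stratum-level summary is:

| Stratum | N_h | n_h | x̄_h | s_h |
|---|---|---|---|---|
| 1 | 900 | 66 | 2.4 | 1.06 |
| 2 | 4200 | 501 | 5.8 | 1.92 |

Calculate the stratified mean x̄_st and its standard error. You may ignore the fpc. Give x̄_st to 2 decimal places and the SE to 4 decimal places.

x̄_st = Σ W_h x̄_h = (900·2.4 + 4200·5.8)/5100 = 5.20000
V̂(x̄_st) = Σ W_h² s_h²/n_h, with W_h = N_h/N and N = 5100:
  stratum 1: (900/5100)²·1.06²/66 = 0.000530167
  stratum 2: (4200/5100)²·1.92²/501 = 0.00499026
V̂(x̄_st) = 0.00552042
SE(x̄_st) = √0.00552042 = 0.0742996

x̄_st ≈ 5.20, SE ≈ 0.0743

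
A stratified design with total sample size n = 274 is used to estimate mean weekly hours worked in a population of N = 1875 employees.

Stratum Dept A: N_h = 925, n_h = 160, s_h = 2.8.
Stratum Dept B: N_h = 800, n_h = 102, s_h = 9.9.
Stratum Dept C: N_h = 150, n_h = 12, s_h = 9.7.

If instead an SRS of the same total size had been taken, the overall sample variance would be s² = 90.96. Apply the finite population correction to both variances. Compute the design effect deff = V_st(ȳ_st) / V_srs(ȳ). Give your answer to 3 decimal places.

deff ≈ 0.736

V̂(ȳ_st) = Σ W_h² (1 − n_h/N_h) s_h²/n_h, with W_h = N_h/N and N = 1875:
  stratum Dept A: (925/1875)²·(1 − 160/925)·2.8²/160 = 0.00986272
  stratum Dept B: (800/1875)²·(1 − 102/800)·9.9²/102 = 0.152621
  stratum Dept C: (150/1875)²·(1 − 12/150)·9.7²/12 = 0.0461668
V_st = 0.20865
V_srs = (1 − 274/1875)·90.96/274 = 0.283459
deff = V_st / V_srs = 0.20865/0.283459 = 0.7361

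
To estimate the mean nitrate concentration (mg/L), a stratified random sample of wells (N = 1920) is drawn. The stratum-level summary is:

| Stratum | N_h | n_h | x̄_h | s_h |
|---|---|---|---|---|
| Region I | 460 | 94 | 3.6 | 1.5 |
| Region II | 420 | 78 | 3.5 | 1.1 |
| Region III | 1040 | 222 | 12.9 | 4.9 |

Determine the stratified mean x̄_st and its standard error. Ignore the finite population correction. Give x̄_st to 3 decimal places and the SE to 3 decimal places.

x̄_st = Σ W_h x̄_h = (460·3.6 + 420·3.5 + 1040·12.9)/1920 = 8.61562
V̂(x̄_st) = Σ W_h² s_h²/n_h, with W_h = N_h/N and N = 1920:
  stratum Region I: (460/1920)²·1.5²/94 = 0.00137394
  stratum Region II: (420/1920)²·1.1²/78 = 0.000742313
  stratum Region III: (1040/1920)²·4.9²/222 = 0.0317324
V̂(x̄_st) = 0.0338487
SE(x̄_st) = √0.0338487 = 0.18398

x̄_st ≈ 8.616, SE ≈ 0.184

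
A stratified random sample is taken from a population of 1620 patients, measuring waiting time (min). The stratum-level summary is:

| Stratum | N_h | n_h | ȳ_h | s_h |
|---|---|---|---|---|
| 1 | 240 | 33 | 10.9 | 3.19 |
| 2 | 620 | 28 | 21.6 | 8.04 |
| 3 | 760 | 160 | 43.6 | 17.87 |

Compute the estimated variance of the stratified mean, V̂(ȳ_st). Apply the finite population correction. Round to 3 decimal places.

V̂(ȳ_st) = Σ W_h² (1 − n_h/N_h) s_h²/n_h, with W_h = N_h/N and N = 1620:
  stratum 1: (240/1620)²·(1 − 33/240)·3.19²/33 = 0.00583739
  stratum 2: (620/1620)²·(1 − 28/620)·8.04²/28 = 0.322877
  stratum 3: (760/1620)²·(1 − 160/760)·17.87²/160 = 0.346788
V̂(ȳ_st) = 0.675503

V̂(ȳ_st) ≈ 0.676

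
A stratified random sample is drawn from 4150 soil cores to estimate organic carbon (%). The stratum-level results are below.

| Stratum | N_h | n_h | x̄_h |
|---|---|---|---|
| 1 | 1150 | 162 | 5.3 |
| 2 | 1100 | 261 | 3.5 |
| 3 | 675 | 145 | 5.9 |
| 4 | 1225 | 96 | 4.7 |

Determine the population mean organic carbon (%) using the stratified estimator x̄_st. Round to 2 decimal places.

N = Σ N_h = 4150. Stratum weights W_h = N_h/N.
x̄_st = (1150·5.3 + 1100·3.5 + 675·5.9 + 1225·4.7) / 4150 = 4.7434

x̄_st ≈ 4.74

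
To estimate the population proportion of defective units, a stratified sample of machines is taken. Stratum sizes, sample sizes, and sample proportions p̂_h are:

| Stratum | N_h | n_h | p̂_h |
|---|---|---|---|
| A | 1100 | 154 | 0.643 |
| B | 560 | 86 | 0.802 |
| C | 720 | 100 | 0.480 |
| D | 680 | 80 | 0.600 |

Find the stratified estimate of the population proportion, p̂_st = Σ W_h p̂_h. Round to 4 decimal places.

N = 3060; stratum weights W_h = N_h/N.
p̂_st = Σ W_h p̂_h = (1100·0.643 + 560·0.802 + 720·0.480 + 680·0.600)/3060 = 0.62419

p̂_st ≈ 0.6242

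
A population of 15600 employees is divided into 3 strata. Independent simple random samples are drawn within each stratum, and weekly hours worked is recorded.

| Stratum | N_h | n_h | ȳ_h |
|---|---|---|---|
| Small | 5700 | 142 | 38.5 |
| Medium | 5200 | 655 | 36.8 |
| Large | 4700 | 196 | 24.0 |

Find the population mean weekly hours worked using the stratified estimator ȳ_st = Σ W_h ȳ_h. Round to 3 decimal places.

N = Σ N_h = 15600. Stratum weights W_h = N_h/N.
ȳ_st = (5700·38.5 + 5200·36.8 + 4700·24.0) / 15600 = 33.56474

ȳ_st ≈ 33.565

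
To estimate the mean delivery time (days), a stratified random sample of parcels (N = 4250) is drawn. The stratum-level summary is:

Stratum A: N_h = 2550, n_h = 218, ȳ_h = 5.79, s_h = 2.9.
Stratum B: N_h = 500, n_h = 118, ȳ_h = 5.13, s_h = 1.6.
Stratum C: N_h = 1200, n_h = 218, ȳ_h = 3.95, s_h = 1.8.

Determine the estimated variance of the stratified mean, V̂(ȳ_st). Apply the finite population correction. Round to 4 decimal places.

V̂(ȳ_st) ≈ 0.0139

V̂(ȳ_st) = Σ W_h² (1 − n_h/N_h) s_h²/n_h, with W_h = N_h/N and N = 4250:
  stratum A: (2550/4250)²·(1 − 218/2550)·2.9²/218 = 0.0127008
  stratum B: (500/4250)²·(1 − 118/500)·1.6²/118 = 0.000229411
  stratum C: (1200/4250)²·(1 − 218/1200)·1.8²/218 = 0.000969624
V̂(ȳ_st) = 0.0138998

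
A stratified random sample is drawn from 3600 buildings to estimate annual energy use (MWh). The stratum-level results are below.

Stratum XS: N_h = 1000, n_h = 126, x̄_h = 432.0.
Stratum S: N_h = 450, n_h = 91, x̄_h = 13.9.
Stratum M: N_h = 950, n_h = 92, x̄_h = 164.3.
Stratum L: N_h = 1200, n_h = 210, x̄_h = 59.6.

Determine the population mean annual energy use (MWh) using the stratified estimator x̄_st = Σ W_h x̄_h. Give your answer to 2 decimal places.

x̄_st ≈ 184.96

N = Σ N_h = 3600. Stratum weights W_h = N_h/N.
x̄_st = (1000·432.0 + 450·13.9 + 950·164.3 + 1200·59.6) / 3600 = 184.9611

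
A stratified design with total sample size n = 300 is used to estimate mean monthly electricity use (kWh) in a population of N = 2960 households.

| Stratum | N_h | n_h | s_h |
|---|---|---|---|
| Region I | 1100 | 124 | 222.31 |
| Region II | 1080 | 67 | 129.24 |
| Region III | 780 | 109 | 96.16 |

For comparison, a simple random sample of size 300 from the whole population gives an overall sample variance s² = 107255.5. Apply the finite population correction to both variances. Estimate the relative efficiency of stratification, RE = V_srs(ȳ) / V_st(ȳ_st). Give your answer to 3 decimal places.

RE ≈ 3.778

V̂(ȳ_st) = Σ W_h² (1 − n_h/N_h) s_h²/n_h, with W_h = N_h/N and N = 2960:
  stratum Region I: (1100/2960)²·(1 − 124/1100)·222.31²/124 = 48.8377
  stratum Region II: (1080/2960)²·(1 − 67/1080)·129.24²/67 = 31.1293
  stratum Region III: (780/2960)²·(1 − 109/780)·96.16²/109 = 5.06753
V_st = 85.0345
V_srs = (1 − 300/2960)·107255.5/300 = 321.283
Relative efficiency = V_srs / V_st = 321.283/85.0345 = 3.7783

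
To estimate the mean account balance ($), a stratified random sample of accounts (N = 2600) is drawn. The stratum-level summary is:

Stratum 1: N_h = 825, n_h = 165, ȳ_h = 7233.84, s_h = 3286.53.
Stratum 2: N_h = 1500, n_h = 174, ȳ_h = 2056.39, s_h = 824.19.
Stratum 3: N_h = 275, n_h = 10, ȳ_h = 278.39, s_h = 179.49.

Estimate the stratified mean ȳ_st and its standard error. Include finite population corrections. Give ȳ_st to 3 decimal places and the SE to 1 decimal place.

ȳ_st = Σ W_h ȳ_h = (825·7233.84 + 1500·2056.39 + 275·278.39)/2600 = 3511.17702
V̂(ȳ_st) = Σ W_h² (1 − n_h/N_h) s_h²/n_h, with W_h = N_h/N and N = 2600:
  stratum 1: (825/2600)²·(1 − 165/825)·3286.53²/165 = 5272.81
  stratum 2: (1500/2600)²·(1 − 174/1500)·824.19²/174 = 1148.67
  stratum 3: (275/2600)²·(1 − 10/275)·179.49²/10 = 34.7306
V̂(ȳ_st) = 6456.21
SE(ȳ_st) = √6456.21 = 80.3505

ȳ_st ≈ 3511.177, SE ≈ 80.4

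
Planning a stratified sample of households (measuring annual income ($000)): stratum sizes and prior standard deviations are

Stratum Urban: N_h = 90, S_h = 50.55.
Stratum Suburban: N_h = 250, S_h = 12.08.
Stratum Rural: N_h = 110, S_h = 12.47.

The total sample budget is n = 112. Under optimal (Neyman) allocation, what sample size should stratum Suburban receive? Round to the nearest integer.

38

Neyman allocation: n_h = n · N_h S_h / Σ N_i S_i, with n = 112.
  stratum Urban: N_h·S_h = 90·50.55 = 4549.50
  stratum Suburban: N_h·S_h = 250·12.08 = 3020.00
  stratum Rural: N_h·S_h = 110·12.47 = 1371.70
Σ N_h S_h = 8941.20
n for stratum Suburban = 112·3020.00/8941.20 = 37.829 → 38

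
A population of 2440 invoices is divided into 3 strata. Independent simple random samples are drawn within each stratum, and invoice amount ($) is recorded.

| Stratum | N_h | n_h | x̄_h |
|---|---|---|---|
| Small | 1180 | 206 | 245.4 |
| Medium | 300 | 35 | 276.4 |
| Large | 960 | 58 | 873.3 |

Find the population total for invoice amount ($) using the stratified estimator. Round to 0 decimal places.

τ̂_st = Σ N_h x̄_h = 1180·245.4 + 300·276.4 + 960·873.3 = 1210860

τ̂_st ≈ 1210860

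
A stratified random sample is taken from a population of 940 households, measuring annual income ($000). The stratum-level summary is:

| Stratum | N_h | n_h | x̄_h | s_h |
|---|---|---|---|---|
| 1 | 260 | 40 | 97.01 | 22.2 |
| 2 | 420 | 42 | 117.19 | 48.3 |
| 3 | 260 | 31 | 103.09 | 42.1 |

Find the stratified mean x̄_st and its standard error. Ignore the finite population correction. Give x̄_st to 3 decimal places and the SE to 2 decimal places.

x̄_st ≈ 107.708, SE ≈ 4.05

x̄_st = Σ W_h x̄_h = (260·97.01 + 420·117.19 + 260·103.09)/940 = 107.70830
V̂(x̄_st) = Σ W_h² s_h²/n_h, with W_h = N_h/N and N = 940:
  stratum 1: (260/940)²·22.2²/40 = 0.942621
  stratum 2: (420/940)²·48.3²/42 = 11.0889
  stratum 3: (260/940)²·42.1²/31 = 4.37415
V̂(x̄_st) = 16.4057
SE(x̄_st) = √16.4057 = 4.05039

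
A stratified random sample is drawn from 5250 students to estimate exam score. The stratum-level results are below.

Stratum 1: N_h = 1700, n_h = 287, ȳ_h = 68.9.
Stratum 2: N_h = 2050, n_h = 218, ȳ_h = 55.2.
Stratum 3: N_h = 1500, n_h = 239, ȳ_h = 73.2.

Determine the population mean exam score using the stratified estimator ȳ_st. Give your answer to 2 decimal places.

N = Σ N_h = 5250. Stratum weights W_h = N_h/N.
ȳ_st = (1700·68.9 + 2050·55.2 + 1500·73.2) / 5250 = 64.7790

ȳ_st ≈ 64.78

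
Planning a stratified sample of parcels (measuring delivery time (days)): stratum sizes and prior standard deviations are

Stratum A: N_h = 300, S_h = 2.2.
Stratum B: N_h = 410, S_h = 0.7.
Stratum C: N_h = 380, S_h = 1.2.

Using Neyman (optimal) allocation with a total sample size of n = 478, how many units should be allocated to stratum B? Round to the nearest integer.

Neyman allocation: n_h = n · N_h S_h / Σ N_i S_i, with n = 478.
  stratum A: N_h·S_h = 300·2.2 = 660.00
  stratum B: N_h·S_h = 410·0.7 = 287.00
  stratum C: N_h·S_h = 380·1.2 = 456.00
Σ N_h S_h = 1403.00
n for stratum B = 478·287.00/1403.00 = 97.780 → 98

98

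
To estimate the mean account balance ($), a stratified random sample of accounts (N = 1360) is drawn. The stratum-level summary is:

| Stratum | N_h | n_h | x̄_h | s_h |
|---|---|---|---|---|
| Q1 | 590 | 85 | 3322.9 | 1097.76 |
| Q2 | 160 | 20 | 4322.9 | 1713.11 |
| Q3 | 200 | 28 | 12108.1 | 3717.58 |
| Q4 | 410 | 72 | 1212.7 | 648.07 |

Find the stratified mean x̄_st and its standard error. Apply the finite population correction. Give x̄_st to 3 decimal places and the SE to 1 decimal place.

x̄_st = Σ W_h x̄_h = (590·3322.9 + 160·4322.9 + 200·12108.1 + 410·1212.7)/1360 = 4096.32500
V̂(x̄_st) = Σ W_h² (1 − n_h/N_h) s_h²/n_h, with W_h = N_h/N and N = 1360:
  stratum Q1: (590/1360)²·(1 − 85/590)·1097.76²/85 = 2283.82
  stratum Q2: (160/1360)²·(1 − 20/160)·1713.11²/20 = 1777.1
  stratum Q3: (200/1360)²·(1 − 28/200)·3717.58²/28 = 9180.01
  stratum Q4: (410/1360)²·(1 − 72/410)·648.07²/72 = 437.053
V̂(x̄_st) = 13678
SE(x̄_st) = √13678 = 116.953

x̄_st ≈ 4096.325, SE ≈ 117.0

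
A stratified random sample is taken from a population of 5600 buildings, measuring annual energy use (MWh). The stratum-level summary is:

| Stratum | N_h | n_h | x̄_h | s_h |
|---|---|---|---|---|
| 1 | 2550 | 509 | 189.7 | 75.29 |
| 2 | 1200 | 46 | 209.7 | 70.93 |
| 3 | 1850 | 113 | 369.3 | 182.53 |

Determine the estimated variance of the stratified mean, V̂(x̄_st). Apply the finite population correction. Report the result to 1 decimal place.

V̂(x̄_st) ≈ 36.9

V̂(x̄_st) = Σ W_h² (1 − n_h/N_h) s_h²/n_h, with W_h = N_h/N and N = 5600:
  stratum 1: (2550/5600)²·(1 − 509/2550)·75.29²/509 = 1.84826
  stratum 2: (1200/5600)²·(1 − 46/1200)·70.93²/46 = 4.82962
  stratum 3: (1850/5600)²·(1 − 113/1850)·182.53²/113 = 30.2124
V̂(x̄_st) = 36.8903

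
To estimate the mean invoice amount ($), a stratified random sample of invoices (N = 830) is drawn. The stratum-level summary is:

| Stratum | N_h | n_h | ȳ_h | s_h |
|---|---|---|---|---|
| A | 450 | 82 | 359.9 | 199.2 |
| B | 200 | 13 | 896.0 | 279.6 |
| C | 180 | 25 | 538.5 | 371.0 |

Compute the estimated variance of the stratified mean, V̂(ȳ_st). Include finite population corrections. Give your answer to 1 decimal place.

V̂(ȳ_st) = Σ W_h² (1 − n_h/N_h) s_h²/n_h, with W_h = N_h/N and N = 830:
  stratum A: (450/830)²·(1 − 82/450)·199.2²/82 = 116.324
  stratum B: (200/830)²·(1 − 13/200)·279.6²/13 = 326.472
  stratum C: (180/830)²·(1 − 25/180)·371.0²/25 = 222.975
V̂(ȳ_st) = 665.771

V̂(ȳ_st) ≈ 665.8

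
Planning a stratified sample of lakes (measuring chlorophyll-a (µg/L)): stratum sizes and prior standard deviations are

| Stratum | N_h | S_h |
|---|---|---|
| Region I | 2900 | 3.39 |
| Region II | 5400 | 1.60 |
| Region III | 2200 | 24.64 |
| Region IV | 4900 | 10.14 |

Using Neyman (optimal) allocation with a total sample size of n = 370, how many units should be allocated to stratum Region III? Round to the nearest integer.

164

Neyman allocation: n_h = n · N_h S_h / Σ N_i S_i, with n = 370.
  stratum Region I: N_h·S_h = 2900·3.39 = 9831.00
  stratum Region II: N_h·S_h = 5400·1.60 = 8640.00
  stratum Region III: N_h·S_h = 2200·24.64 = 54208.00
  stratum Region IV: N_h·S_h = 4900·10.14 = 49686.00
Σ N_h S_h = 122365.00
n for stratum Region III = 370·54208.00/122365.00 = 163.911 → 164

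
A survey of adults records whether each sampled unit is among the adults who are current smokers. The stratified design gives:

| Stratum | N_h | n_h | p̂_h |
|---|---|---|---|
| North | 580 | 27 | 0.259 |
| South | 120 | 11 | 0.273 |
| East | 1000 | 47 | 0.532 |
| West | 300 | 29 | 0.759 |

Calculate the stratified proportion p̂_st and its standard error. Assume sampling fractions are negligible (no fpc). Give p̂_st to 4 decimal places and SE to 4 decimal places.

N = 2000; stratum weights W_h = N_h/N.
p̂_st = Σ W_h p̂_h = (580·0.259 + 120·0.273 + 1000·0.532 + 300·0.759)/2000 = 0.47134
V̂(p̂_st) = Σ W_h² p̂_h(1−p̂_h)/(n_h−1):
  stratum North: (580/2000)²·0.259·0.741/26 = 0.000620784
  stratum South: (120/2000)²·0.273·0.727/10 = 7.14496e-05
  stratum East: (1000/2000)²·0.532·0.468/46 = 0.00135313
  stratum West: (300/2000)²·0.759·0.241/28 = 0.000146988
V̂(p̂_st) = 0.00219235; SE = √V̂ = 0.0468226

p̂_st ≈ 0.4713, SE ≈ 0.0468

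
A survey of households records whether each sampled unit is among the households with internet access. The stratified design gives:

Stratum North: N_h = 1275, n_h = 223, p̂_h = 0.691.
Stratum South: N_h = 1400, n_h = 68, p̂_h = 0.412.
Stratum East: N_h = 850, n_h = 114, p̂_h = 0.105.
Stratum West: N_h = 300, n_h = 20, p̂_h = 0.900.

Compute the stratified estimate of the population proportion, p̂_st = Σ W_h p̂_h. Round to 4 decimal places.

N = 3825; stratum weights W_h = N_h/N.
p̂_st = Σ W_h p̂_h = (1275·0.691 + 1400·0.412 + 850·0.105 + 300·0.900)/3825 = 0.47505

p̂_st ≈ 0.4751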